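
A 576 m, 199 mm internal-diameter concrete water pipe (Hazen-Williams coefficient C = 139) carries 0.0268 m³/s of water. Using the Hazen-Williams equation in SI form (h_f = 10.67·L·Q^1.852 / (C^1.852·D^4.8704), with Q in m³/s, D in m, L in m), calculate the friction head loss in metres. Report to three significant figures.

h_f = 10.67·576·0.0268^1.852 / (139^1.852·0.199^4.8704) = 2.106 m

h_f ≈ 2.11 m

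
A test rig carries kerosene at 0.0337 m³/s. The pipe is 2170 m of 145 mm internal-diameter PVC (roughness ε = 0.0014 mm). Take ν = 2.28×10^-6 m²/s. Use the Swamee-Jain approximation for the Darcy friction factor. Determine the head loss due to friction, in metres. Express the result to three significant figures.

h_f ≈ 54.0 m

V = 4Q/(πD²) = 4·0.0337/(π·0.145²) = 2.041 m/s
Re = VD/ν = 2.041·0.145/2.28×10^-6 = 1.30×10^5 → turbulent
ε/D = 0.0014/145 = 9.66×10^-6
Swamee-Jain: f = 0.01700
h_f = f(L/D)V²/(2g) = 0.01700·(2170/0.145)·2.041²/(2·9.81) = 54.00 m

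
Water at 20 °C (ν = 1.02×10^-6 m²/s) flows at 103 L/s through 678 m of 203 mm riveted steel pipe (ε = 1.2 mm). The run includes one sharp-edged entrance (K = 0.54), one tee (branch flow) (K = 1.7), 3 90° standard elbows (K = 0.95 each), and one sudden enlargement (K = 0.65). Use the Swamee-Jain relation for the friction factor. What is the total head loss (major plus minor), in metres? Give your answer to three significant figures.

H_L ≈ 58.4 m

V = 4Q/(πD²) = 3.182 m/s; V²/2g = 0.5162 m
Re = 6.33×10^5, ε/D = 0.00591 → f = 0.03218 (Swamee-Jain)
Major: h_f = f(L/D)·V²/2g = 0.03218·3340·0.5162 = 55.48 m
Minor: ΣK = 5.74; h_m = ΣK·V²/2g = 2.963 m
Total H_L = 55.48 + 2.963 = 58.44 m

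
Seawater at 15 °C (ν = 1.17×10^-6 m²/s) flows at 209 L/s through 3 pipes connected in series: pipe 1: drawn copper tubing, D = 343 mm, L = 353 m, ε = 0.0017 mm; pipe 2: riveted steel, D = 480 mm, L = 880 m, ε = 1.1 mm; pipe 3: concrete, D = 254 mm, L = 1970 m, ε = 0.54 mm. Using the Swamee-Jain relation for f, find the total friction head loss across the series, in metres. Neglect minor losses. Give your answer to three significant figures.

H ≈ 168 m

Pipe 1: V = 2.262 m/s, Re = 6.63×10^5, ε/D = 4.96×10^-6, f = 0.01255, h_1 = f(L/D)V²/2g = 3.368 m
Pipe 2: V = 1.155 m/s, Re = 4.74×10^5, ε/D = 0.00229, f = 0.02476, h_2 = f(L/D)V²/2g = 3.086 m
Pipe 3: V = 4.125 m/s, Re = 8.95×10^5, ε/D = 0.00213, f = 0.02408, h_3 = f(L/D)V²/2g = 162.0 m
Series → Q common, losses add: H = Σh = 168.4 m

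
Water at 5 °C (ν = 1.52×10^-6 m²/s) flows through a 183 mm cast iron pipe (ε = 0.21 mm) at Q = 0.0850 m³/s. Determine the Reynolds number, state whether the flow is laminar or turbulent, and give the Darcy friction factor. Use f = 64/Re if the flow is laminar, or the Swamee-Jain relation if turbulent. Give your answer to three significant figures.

Re ≈ 3.89×10^5; turbulent; f ≈ 0.0211

V = 4Q/(πD²) = 3.232 m/s
Re = VD/ν = 3.232·0.183/1.52×10^-6 = 3.89×10^5
Re > 4000 → turbulent; ε/D = 0.00115
Swamee-Jain: f = 0.02113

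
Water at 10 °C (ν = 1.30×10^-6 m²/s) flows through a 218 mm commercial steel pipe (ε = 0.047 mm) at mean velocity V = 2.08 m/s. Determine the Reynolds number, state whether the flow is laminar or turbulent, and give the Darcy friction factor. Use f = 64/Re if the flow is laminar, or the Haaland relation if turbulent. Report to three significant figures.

Re ≈ 3.49×10^5; turbulent; f ≈ 0.0159

Re = VD/ν = 2.080·0.218/1.30×10^-6 = 3.49×10^5
Re > 4000 → turbulent; ε/D = 2.16×10^-4
Haaland: f = 0.01593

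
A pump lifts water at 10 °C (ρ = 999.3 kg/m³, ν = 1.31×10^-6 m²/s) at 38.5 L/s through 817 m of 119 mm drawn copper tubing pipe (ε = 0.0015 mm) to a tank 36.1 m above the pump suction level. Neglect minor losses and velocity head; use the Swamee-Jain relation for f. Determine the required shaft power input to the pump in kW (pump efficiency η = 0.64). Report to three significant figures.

V = 4Q/(πD²) = 3.462 m/s; Re = 3.14×10^5; ε/D = 1.26×10^-5; f = 0.01440
h_f = f(L/D)V²/2g = 60.38 m
Total head H = z + h_f = 36.1 + 60.38 = 96.48 m
P_hyd = ρgQH = 999.3·9.81·0.0385·96.48 = 36.41 kW
P_shaft = P_hyd/η = 36.41/0.64 = 56.90 kW

P_shaft ≈ 56.9 kW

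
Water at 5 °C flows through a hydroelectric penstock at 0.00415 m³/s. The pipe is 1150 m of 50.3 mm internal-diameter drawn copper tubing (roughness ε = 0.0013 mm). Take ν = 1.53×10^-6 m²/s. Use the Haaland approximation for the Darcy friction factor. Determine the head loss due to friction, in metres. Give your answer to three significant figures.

h_f ≈ 98.5 m

V = 4Q/(πD²) = 4·0.00415/(π·0.0503²) = 2.088 m/s
Re = VD/ν = 2.088·0.0503/1.53×10^-6 = 6.87×10^4 → turbulent
ε/D = 0.0013/50.3 = 2.58×10^-5
Haaland: f = 0.01939
h_f = f(L/D)V²/(2g) = 0.01939·(1150/0.0503)·2.088²/(2·9.81) = 98.55 m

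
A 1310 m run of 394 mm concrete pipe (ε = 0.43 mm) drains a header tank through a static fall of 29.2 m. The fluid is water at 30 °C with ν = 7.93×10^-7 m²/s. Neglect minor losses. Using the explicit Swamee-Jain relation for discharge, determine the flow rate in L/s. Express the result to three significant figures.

Swamee-Jain (Type II): Q = -0.965·√(gD⁵h_f/L)·ln[ε/(3.7D) + √(3.17ν²L/(gD³h_f))]
√(gD⁵h_f/L) = √(9.81·0.394⁵·29.2/1310) = 0.04556
ε/(3.7D) = 2.95×10^-4; √(3.17ν²L/(gD³h_f)) = 1.22×10^-5
Q = -0.965·0.04556·ln(3.072×10^-4) = 0.3556 m³/s
Check: V = 2.92 m/s, Re = 1.45×10^6, f = 0.02033, h_f = 29.3 m ≈ 29.2 m ✓

Q ≈ 356 L/s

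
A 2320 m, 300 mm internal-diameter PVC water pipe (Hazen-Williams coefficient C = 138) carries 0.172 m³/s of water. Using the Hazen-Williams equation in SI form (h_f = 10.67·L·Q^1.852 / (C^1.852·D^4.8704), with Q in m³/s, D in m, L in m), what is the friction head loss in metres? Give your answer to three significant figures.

h_f ≈ 36.4 m

h_f = 10.67·2320·0.172^1.852 / (138^1.852·0.300^4.8704) = 36.43 m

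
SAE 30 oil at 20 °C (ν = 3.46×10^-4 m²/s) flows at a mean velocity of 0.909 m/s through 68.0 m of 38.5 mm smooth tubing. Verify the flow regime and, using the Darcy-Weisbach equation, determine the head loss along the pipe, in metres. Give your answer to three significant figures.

h_f ≈ 47.1 m

Re = VD/ν = 0.909·0.03850/3.46×10^-4 = 101 → laminar (Re < 2300)
f = 64/Re = 0.6327
h_f = f(L/D)V²/(2g) = 0.6327·(68.0/0.03850)·0.909²/(2·9.81) = 47.07 m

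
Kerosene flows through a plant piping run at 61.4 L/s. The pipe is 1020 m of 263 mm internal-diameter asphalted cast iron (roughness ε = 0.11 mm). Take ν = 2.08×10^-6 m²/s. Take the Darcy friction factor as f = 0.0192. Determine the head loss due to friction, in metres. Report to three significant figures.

V = 4Q/(πD²) = 4·0.0614/(π·0.263²) = 1.130 m/s
h_f = f(L/D)V²/(2g) = 0.01920·(1020/0.263)·1.130²/(2·9.81) = 4.848 m

h_f ≈ 4.85 m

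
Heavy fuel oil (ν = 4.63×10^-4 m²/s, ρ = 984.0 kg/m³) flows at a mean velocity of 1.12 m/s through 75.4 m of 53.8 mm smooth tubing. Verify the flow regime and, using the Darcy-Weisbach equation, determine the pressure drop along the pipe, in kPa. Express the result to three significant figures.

Re = VD/ν = 1.12·0.05380/4.63×10^-4 = 130 → laminar (Re < 2300)
f = 64/Re = 0.4918
h_f = f(L/D)V²/(2g) = 0.4918·(75.4/0.05380)·1.12²/(2·9.81) = 44.06 m
Δp = ρg·h_f = 984.0·9.81·44.06 = 425.4 kPa

Δp ≈ 425 kPa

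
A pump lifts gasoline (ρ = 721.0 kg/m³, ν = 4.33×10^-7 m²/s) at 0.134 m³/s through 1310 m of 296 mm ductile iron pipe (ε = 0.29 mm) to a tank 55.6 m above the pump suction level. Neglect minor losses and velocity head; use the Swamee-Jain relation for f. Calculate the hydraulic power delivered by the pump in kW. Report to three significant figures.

P_hyd ≈ 68.8 kW

V = 4Q/(πD²) = 1.947 m/s; Re = 1.33×10^6; ε/D = 9.80×10^-4; f = 0.01985
h_f = f(L/D)V²/2g = 16.98 m
Total head H = z + h_f = 55.6 + 16.98 = 72.58 m
P_hyd = ρgQH = 721.0·9.81·0.134·72.58 = 68.79 kW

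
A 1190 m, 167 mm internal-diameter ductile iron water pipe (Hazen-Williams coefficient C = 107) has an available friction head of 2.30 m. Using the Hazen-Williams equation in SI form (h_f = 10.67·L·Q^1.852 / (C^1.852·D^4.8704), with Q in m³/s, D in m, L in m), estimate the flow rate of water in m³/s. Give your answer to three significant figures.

Q ≈ 0.00922 m³/s

Rearranging: Q = [h_f·C^1.852·D^4.8704 / (10.67·L)]^(1/1.852)
Q = [2.30·107^1.852·0.167^4.8704 / (10.67·1190)]^0.540 = 0.009221 m³/s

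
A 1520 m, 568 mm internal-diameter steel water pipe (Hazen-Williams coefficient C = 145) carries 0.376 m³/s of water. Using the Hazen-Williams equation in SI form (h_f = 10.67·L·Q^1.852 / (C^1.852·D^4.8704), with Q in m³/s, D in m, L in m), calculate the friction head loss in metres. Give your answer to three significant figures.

h_f ≈ 4.14 m

h_f = 10.67·1520·0.376^1.852 / (145^1.852·0.568^4.8704) = 4.138 m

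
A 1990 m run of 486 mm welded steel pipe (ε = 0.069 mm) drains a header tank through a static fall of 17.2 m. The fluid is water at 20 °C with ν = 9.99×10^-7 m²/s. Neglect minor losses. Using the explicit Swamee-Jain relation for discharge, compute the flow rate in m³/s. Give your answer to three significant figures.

Q ≈ 0.453 m³/s

Swamee-Jain (Type II): Q = -0.965·√(gD⁵h_f/L)·ln[ε/(3.7D) + √(3.17ν²L/(gD³h_f))]
√(gD⁵h_f/L) = √(9.81·0.486⁵·17.2/1990) = 0.04795
ε/(3.7D) = 3.84×10^-5; √(3.17ν²L/(gD³h_f)) = 1.80×10^-5
Q = -0.965·0.04795·ln(5.640×10^-5) = 0.4527 m³/s
Check: V = 2.44 m/s, Re = 1.19×10^6, f = 0.01393, h_f = 17.3 m ≈ 17.2 m ✓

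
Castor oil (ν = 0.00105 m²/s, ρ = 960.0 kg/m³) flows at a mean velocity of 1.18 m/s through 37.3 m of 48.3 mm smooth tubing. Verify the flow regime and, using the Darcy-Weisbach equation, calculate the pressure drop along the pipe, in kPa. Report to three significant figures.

Δp ≈ 609 kPa

Re = VD/ν = 1.18·0.04830/0.00105 = 54.3 → laminar (Re < 2300)
f = 64/Re = 1.179
h_f = f(L/D)V²/(2g) = 1.179·(37.3/0.04830)·1.18²/(2·9.81) = 64.62 m
Δp = ρg·h_f = 960.0·9.81·64.62 = 608.6 kPa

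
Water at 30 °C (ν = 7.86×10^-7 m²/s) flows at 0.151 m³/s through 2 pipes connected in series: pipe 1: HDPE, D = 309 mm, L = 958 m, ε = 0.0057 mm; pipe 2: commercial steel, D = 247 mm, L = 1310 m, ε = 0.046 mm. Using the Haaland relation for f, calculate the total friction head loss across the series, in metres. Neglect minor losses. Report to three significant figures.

Pipe 1: V = 2.014 m/s, Re = 7.92×10^5, ε/D = 1.84×10^-5, f = 0.01235, h_1 = f(L/D)V²/2g = 7.912 m
Pipe 2: V = 3.151 m/s, Re = 9.90×10^5, ε/D = 1.86×10^-4, f = 0.01445, h_2 = f(L/D)V²/2g = 38.80 m
Series → Q common, losses add: H = Σh = 46.71 m

H ≈ 46.7 m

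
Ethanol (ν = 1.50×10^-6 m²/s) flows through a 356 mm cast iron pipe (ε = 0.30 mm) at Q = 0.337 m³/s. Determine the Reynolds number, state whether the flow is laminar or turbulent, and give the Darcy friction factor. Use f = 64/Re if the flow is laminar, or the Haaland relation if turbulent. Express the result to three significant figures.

V = 4Q/(πD²) = 3.386 m/s
Re = VD/ν = 3.386·0.356/1.50×10^-6 = 8.04×10^5
Re > 4000 → turbulent; ε/D = 8.43×10^-4
Haaland: f = 0.01925

Re ≈ 8.04×10^5; turbulent; f ≈ 0.0193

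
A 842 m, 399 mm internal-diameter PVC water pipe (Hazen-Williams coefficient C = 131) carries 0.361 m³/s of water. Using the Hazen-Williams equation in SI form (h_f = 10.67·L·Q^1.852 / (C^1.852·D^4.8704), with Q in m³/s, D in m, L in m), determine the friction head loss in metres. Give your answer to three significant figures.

h_f = 10.67·842·0.361^1.852 / (131^1.852·0.399^4.8704) = 14.33 m

h_f ≈ 14.3 m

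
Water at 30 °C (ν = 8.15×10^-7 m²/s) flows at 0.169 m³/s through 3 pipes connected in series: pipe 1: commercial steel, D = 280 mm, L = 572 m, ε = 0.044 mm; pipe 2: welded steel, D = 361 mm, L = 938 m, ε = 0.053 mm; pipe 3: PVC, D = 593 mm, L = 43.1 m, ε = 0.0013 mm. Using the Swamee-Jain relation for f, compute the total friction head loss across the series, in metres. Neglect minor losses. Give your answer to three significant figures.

H ≈ 16.5 m

Pipe 1: V = 2.745 m/s, Re = 9.43×10^5, ε/D = 1.57×10^-4, f = 0.01433, h_1 = f(L/D)V²/2g = 11.24 m
Pipe 2: V = 1.651 m/s, Re = 7.31×10^5, ε/D = 1.47×10^-4, f = 0.01448, h_2 = f(L/D)V²/2g = 5.228 m
Pipe 3: V = 0.6119 m/s, Re = 4.45×10^5, ε/D = 2.19×10^-6, f = 0.01340, h_3 = f(L/D)V²/2g = 0.01859 m
Series → Q common, losses add: H = Σh = 16.49 m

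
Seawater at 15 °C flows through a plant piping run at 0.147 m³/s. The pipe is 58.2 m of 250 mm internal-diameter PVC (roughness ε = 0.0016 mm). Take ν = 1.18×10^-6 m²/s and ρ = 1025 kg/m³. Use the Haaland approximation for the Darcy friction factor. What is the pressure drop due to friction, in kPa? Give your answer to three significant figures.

Δp ≈ 13.5 kPa

V = 4Q/(πD²) = 4·0.147/(π·0.250²) = 2.995 m/s
Re = VD/ν = 2.995·0.250/1.18×10^-6 = 6.34×10^5 → turbulent
ε/D = 0.0016/250 = 6.40×10^-6
Haaland: f = 0.01261
h_f = f(L/D)V²/(2g) = 0.01261·(58.2/0.250)·2.995²/(2·9.81) = 1.342 m
Δp = ρg·h_f = 1025·9.81·1.342 = 13.49 kPa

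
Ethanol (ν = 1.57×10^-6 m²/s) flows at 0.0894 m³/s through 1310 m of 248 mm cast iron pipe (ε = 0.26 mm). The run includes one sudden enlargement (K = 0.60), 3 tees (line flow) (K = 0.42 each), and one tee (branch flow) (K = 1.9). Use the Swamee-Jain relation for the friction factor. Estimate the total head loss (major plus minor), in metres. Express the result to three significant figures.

H_L ≈ 20.0 m

V = 4Q/(πD²) = 1.851 m/s; V²/2g = 0.1746 m
Re = 2.92×10^5, ε/D = 0.00105 → f = 0.02097 (Swamee-Jain)
Major: h_f = f(L/D)·V²/2g = 0.02097·5282·0.1746 = 19.34 m
Minor: ΣK = 3.76; h_m = ΣK·V²/2g = 0.6564 m
Total H_L = 19.34 + 0.6564 = 19.99 m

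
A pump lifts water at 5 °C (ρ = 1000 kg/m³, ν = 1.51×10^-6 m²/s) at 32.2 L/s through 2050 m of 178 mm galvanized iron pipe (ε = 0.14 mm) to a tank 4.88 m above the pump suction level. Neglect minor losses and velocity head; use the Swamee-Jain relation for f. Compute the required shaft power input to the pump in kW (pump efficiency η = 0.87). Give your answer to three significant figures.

P_shaft ≈ 9.17 kW

V = 4Q/(πD²) = 1.294 m/s; Re = 1.53×10^5; ε/D = 7.87×10^-4; f = 0.02073
h_f = f(L/D)V²/2g = 20.37 m
Total head H = z + h_f = 4.88 + 20.37 = 25.25 m
P_hyd = ρgQH = 1000·9.81·0.0322·25.25 = 7.977 kW
P_shaft = P_hyd/η = 7.977/0.87 = 9.169 kW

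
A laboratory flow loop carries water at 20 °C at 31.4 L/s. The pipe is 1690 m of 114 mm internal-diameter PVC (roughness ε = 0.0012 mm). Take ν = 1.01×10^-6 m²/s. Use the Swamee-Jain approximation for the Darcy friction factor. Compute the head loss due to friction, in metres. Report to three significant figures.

h_f ≈ 101 m

V = 4Q/(πD²) = 4·0.0314/(π·0.114²) = 3.076 m/s
Re = VD/ν = 3.076·0.114/1.01×10^-6 = 3.47×10^5 → turbulent
ε/D = 0.0012/114 = 1.05×10^-5
Swamee-Jain: f = 0.01412
h_f = f(L/D)V²/(2g) = 0.01412·(1690/0.114)·3.076²/(2·9.81) = 101.0 m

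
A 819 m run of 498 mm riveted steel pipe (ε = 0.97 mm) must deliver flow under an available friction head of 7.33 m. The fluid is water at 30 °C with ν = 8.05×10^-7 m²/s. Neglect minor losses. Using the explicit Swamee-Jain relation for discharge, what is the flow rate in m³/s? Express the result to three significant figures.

Swamee-Jain (Type II): Q = -0.965·√(gD⁵h_f/L)·ln[ε/(3.7D) + √(3.17ν²L/(gD³h_f))]
√(gD⁵h_f/L) = √(9.81·0.498⁵·7.33/819) = 0.05186
ε/(3.7D) = 5.26×10^-4; √(3.17ν²L/(gD³h_f)) = 1.38×10^-5
Q = -0.965·0.05186·ln(5.402×10^-4) = 0.3765 m³/s
Check: V = 1.93 m/s, Re = 1.20×10^6, f = 0.02348, h_f = 7.35 m ≈ 7.33 m ✓

Q ≈ 0.377 m³/s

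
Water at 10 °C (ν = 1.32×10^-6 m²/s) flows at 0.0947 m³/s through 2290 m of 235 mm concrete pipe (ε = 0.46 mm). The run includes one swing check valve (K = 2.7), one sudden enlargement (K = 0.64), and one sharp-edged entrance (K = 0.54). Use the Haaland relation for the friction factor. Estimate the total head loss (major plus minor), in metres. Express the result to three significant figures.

H_L ≈ 57.2 m

V = 4Q/(πD²) = 2.183 m/s; V²/2g = 0.2430 m
Re = 3.89×10^5, ε/D = 0.00196 → f = 0.02375 (Haaland)
Major: h_f = f(L/D)·V²/2g = 0.02375·9745·0.2430 = 56.24 m
Minor: ΣK = 3.88; h_m = ΣK·V²/2g = 0.9427 m
Total H_L = 56.24 + 0.9427 = 57.18 m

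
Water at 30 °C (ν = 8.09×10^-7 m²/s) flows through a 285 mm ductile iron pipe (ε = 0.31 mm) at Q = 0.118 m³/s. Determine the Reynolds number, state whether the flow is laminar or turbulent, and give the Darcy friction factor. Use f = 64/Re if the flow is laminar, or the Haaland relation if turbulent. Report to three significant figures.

Re ≈ 6.52×10^5; turbulent; f ≈ 0.0205

V = 4Q/(πD²) = 1.850 m/s
Re = VD/ν = 1.850·0.285/8.09×10^-7 = 6.52×10^5
Re > 4000 → turbulent; ε/D = 0.00109
Haaland: f = 0.02046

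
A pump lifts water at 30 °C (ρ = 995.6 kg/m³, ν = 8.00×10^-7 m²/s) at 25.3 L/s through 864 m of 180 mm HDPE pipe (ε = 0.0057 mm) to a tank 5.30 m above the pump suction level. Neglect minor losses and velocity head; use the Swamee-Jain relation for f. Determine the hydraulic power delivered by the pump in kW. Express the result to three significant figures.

V = 4Q/(πD²) = 0.9942 m/s; Re = 2.24×10^5; ε/D = 3.17×10^-5; f = 0.01550
h_f = f(L/D)V²/2g = 3.750 m
Total head H = z + h_f = 5.30 + 3.750 = 9.050 m
P_hyd = ρgQH = 995.6·9.81·0.0253·9.050 = 2.236 kW

P_hyd ≈ 2.24 kW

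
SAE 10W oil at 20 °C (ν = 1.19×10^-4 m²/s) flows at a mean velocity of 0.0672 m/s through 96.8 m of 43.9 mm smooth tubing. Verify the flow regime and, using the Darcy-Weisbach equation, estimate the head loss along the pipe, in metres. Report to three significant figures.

Re = VD/ν = 0.0672·0.04390/1.19×10^-4 = 24.8 → laminar (Re < 2300)
f = 64/Re = 2.582
h_f = f(L/D)V²/(2g) = 2.582·(96.8/0.04390)·0.0672²/(2·9.81) = 1.310 m

h_f ≈ 1.31 m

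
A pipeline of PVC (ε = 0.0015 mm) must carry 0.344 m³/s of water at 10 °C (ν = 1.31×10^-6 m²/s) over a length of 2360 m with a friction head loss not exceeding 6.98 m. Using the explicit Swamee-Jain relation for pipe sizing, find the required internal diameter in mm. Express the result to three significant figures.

Swamee-Jain (Type III): D = 0.66·[ε^1.25·(LQ²/(gh_f))^4.75 + ν·Q^9.4·(L/(gh_f))^5.2]^0.04
LQ²/(gh_f) = 4.079; L/(gh_f) = 34.47
Term 1 = ε^1.25·(…)^4.75 = 4.17×10^-5; Term 2 = ν·Q^9.4·(…)^5.2 = 0.00569
D = 0.66·(4.17×10^-5 + 0.00569)^0.04 = 0.5369 m = 537 mm
Check: V = 1.52 m/s, Re = 6.23×10^5, f = 0.01264, h_f = 6.54 m ≈ 6.98 m ✓

D ≈ 537 mm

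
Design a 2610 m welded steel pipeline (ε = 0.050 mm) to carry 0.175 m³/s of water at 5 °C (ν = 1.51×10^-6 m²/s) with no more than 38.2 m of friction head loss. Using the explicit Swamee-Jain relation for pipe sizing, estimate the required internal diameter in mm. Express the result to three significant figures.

D ≈ 308 mm

Swamee-Jain (Type III): D = 0.66·[ε^1.25·(LQ²/(gh_f))^4.75 + ν·Q^9.4·(L/(gh_f))^5.2]^0.04
LQ²/(gh_f) = 0.2133; L/(gh_f) = 6.965
Term 1 = ε^1.25·(…)^4.75 = 2.73×10^-9; Term 2 = ν·Q^9.4·(…)^5.2 = 2.80×10^-9
D = 0.66·(2.73×10^-9 + 2.80×10^-9)^0.04 = 0.3085 m = 308 mm
Check: V = 2.34 m/s, Re = 4.78×10^5, f = 0.01521, h_f = 35.9 m ≈ 38.2 m ✓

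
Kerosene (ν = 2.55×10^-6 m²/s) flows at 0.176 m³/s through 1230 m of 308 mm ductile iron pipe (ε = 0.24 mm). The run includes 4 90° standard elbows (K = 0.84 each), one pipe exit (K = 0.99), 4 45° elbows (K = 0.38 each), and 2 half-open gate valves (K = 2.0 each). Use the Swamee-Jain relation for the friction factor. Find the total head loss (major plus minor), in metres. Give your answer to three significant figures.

H_L ≈ 25.3 m

V = 4Q/(πD²) = 2.362 m/s; V²/2g = 0.2844 m
Re = 2.85×10^5, ε/D = 7.79×10^-4 → f = 0.01983 (Swamee-Jain)
Major: h_f = f(L/D)·V²/2g = 0.01983·3994·0.2844 = 22.52 m
Minor: ΣK = 9.87; h_m = ΣK·V²/2g = 2.807 m
Total H_L = 22.52 + 2.807 = 25.33 m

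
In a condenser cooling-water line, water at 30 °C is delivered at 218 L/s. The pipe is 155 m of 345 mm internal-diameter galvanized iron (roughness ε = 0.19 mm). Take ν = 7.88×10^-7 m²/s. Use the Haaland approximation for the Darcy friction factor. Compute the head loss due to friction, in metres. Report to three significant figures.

V = 4Q/(πD²) = 4·0.218/(π·0.345²) = 2.332 m/s
Re = VD/ν = 2.332·0.345/7.88×10^-7 = 1.02×10^6 → turbulent
ε/D = 0.19/345 = 5.51×10^-4
Haaland: f = 0.01750
h_f = f(L/D)V²/(2g) = 0.01750·(155/0.345)·2.332²/(2·9.81) = 2.180 m

h_f ≈ 2.18 m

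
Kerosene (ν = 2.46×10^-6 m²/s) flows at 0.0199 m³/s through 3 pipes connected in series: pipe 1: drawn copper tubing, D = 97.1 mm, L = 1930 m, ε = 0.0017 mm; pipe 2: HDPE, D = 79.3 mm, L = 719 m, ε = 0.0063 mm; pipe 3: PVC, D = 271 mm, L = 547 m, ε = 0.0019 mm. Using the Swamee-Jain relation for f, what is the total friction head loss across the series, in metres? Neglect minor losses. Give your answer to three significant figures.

H ≈ 261 m

Pipe 1: V = 2.687 m/s, Re = 1.06×10^5, ε/D = 1.75×10^-5, f = 0.01776, h_1 = f(L/D)V²/2g = 129.9 m
Pipe 2: V = 4.029 m/s, Re = 1.30×10^5, ε/D = 7.94×10^-5, f = 0.01747, h_2 = f(L/D)V²/2g = 131.1 m
Pipe 3: V = 0.3450 m/s, Re = 3.80×10^4, ε/D = 7.01×10^-6, f = 0.02213, h_3 = f(L/D)V²/2g = 0.2710 m
Series → Q common, losses add: H = Σh = 261.3 m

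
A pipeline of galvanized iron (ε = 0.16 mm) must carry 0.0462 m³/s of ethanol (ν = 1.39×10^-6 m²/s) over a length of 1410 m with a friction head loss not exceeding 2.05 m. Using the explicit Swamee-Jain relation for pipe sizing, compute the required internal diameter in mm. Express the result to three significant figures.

Swamee-Jain (Type III): D = 0.66·[ε^1.25·(LQ²/(gh_f))^4.75 + ν·Q^9.4·(L/(gh_f))^5.2]^0.04
LQ²/(gh_f) = 0.1497; L/(gh_f) = 70.11
Term 1 = ε^1.25·(…)^4.75 = 2.17×10^-9; Term 2 = ν·Q^9.4·(…)^5.2 = 1.54×10^-9
D = 0.66·(2.17×10^-9 + 1.54×10^-9)^0.04 = 0.3036 m = 304 mm
Check: V = 0.638 m/s, Re = 1.39×10^5, f = 0.01975, h_f = 1.90 m ≈ 2.05 m ✓

D ≈ 304 mm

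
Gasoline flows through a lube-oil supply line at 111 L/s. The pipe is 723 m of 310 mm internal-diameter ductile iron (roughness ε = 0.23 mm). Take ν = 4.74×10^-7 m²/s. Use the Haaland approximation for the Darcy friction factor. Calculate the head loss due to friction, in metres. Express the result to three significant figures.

h_f ≈ 4.80 m

V = 4Q/(πD²) = 4·0.111/(π·0.310²) = 1.471 m/s
Re = VD/ν = 1.471·0.310/4.74×10^-7 = 9.62×10^5 → turbulent
ε/D = 0.23/310 = 7.42×10^-4
Haaland: f = 0.01866
h_f = f(L/D)V²/(2g) = 0.01866·(723/0.310)·1.471²/(2·9.81) = 4.798 m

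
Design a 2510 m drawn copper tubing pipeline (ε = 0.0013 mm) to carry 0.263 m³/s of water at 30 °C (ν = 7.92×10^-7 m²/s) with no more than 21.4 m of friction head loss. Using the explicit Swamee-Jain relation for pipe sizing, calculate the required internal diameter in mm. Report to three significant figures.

D ≈ 382 mm

Swamee-Jain (Type III): D = 0.66·[ε^1.25·(LQ²/(gh_f))^4.75 + ν·Q^9.4·(L/(gh_f))^5.2]^0.04
LQ²/(gh_f) = 0.8270; L/(gh_f) = 11.96
Term 1 = ε^1.25·(…)^4.75 = 1.78×10^-8; Term 2 = ν·Q^9.4·(…)^5.2 = 1.12×10^-6
D = 0.66·(1.78×10^-8 + 1.12×10^-6)^0.04 = 0.3818 m = 382 mm
Check: V = 2.30 m/s, Re = 1.11×10^6, f = 0.01150, h_f = 20.3 m ≈ 21.4 m ✓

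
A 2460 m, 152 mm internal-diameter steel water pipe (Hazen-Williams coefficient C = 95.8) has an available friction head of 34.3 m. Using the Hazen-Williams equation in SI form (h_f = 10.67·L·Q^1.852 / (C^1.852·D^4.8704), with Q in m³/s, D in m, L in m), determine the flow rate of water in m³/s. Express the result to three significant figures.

Q ≈ 0.0187 m³/s

Rearranging: Q = [h_f·C^1.852·D^4.8704 / (10.67·L)]^(1/1.852)
Q = [34.3·95.8^1.852·0.152^4.8704 / (10.67·2460)]^0.540 = 0.01873 m³/s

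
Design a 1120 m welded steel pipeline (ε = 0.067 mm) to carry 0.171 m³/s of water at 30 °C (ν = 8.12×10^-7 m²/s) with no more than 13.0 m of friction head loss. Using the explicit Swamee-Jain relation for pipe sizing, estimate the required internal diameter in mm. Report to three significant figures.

Swamee-Jain (Type III): D = 0.66·[ε^1.25·(LQ²/(gh_f))^4.75 + ν·Q^9.4·(L/(gh_f))^5.2]^0.04
LQ²/(gh_f) = 0.2568; L/(gh_f) = 8.782
Term 1 = ε^1.25·(…)^4.75 = 9.51×10^-9; Term 2 = ν·Q^9.4·(…)^5.2 = 4.04×10^-9
D = 0.66·(9.51×10^-9 + 4.04×10^-9)^0.04 = 0.3198 m = 320 mm
Check: V = 2.13 m/s, Re = 8.39×10^5, f = 0.01503, h_f = 12.2 m ≈ 13.0 m ✓

D ≈ 320 mm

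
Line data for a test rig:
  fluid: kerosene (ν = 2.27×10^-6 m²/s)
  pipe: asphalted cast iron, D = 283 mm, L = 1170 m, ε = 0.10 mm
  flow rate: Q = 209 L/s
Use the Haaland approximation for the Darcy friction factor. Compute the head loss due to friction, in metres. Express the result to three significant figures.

h_f ≈ 39.0 m

V = 4Q/(πD²) = 4·0.209/(π·0.283²) = 3.323 m/s
Re = VD/ν = 3.323·0.283/2.27×10^-6 = 4.14×10^5 → turbulent
ε/D = 0.10/283 = 3.53×10^-4
Haaland: f = 0.01676
h_f = f(L/D)V²/(2g) = 0.01676·(1170/0.283)·3.323²/(2·9.81) = 38.99 m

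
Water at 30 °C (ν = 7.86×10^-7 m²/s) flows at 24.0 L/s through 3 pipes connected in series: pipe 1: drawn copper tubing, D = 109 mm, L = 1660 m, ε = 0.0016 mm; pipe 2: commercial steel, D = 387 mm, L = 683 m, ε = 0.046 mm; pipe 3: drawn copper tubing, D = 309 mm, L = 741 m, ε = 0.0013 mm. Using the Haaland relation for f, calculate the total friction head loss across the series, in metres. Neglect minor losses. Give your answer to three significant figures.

H ≈ 72.3 m

Pipe 1: V = 2.572 m/s, Re = 3.57×10^5, ε/D = 1.47×10^-5, f = 0.01402, h_1 = f(L/D)V²/2g = 72.01 m
Pipe 2: V = 0.2040 m/s, Re = 1.00×10^5, ε/D = 1.19×10^-4, f = 0.01834, h_2 = f(L/D)V²/2g = 0.06867 m
Pipe 3: V = 0.3200 m/s, Re = 1.26×10^5, ε/D = 4.21×10^-6, f = 0.01702, h_3 = f(L/D)V²/2g = 0.2130 m
Series → Q common, losses add: H = Σh = 72.29 m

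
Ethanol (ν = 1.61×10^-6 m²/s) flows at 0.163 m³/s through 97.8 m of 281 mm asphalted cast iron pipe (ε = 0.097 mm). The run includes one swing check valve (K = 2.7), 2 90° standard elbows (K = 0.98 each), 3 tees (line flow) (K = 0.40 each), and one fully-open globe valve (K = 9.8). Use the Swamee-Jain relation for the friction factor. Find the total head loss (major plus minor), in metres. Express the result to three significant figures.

H_L ≈ 7.57 m

V = 4Q/(πD²) = 2.628 m/s; V²/2g = 0.3521 m
Re = 4.59×10^5, ε/D = 3.45×10^-4 → f = 0.01682 (Swamee-Jain)
Major: h_f = f(L/D)·V²/2g = 0.01682·348.0·0.3521 = 2.061 m
Minor: ΣK = 15.7; h_m = ΣK·V²/2g = 5.514 m
Total H_L = 2.061 + 5.514 = 7.575 m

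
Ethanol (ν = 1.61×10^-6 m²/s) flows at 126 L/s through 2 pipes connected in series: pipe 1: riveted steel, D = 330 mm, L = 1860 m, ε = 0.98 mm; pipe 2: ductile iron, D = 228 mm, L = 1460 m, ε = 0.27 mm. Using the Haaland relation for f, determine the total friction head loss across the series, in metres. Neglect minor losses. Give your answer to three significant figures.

Pipe 1: V = 1.473 m/s, Re = 3.02×10^5, ε/D = 0.00297, f = 0.02655, h_1 = f(L/D)V²/2g = 16.55 m
Pipe 2: V = 3.086 m/s, Re = 4.37×10^5, ε/D = 0.00118, f = 0.02104, h_2 = f(L/D)V²/2g = 65.40 m
Series → Q common, losses add: H = Σh = 81.95 m

H ≈ 81.9 m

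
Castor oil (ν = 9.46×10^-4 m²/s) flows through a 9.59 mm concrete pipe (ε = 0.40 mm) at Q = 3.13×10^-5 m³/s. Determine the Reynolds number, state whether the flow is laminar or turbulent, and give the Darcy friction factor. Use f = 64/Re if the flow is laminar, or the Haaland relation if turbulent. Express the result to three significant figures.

V = 4Q/(πD²) = 0.4333 m/s
Re = VD/ν = 0.4333·0.00959/9.46×10^-4 = 4.39
Re < 2300 → laminar → f = 64/Re = 14.57

Re ≈ 4.39; laminar; f = 64/Re ≈ 14.6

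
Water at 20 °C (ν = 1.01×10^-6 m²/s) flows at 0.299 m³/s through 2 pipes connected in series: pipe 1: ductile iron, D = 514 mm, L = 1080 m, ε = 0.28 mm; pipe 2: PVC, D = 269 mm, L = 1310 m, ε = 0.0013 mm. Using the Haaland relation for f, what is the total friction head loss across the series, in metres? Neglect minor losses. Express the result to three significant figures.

H ≈ 79.9 m

Pipe 1: V = 1.441 m/s, Re = 7.33×10^5, ε/D = 5.45×10^-4, f = 0.01762, h_1 = f(L/D)V²/2g = 3.917 m
Pipe 2: V = 5.261 m/s, Re = 1.40×10^6, ε/D = 4.83×10^-6, f = 0.01106, h_2 = f(L/D)V²/2g = 75.99 m
Series → Q common, losses add: H = Σh = 79.91 m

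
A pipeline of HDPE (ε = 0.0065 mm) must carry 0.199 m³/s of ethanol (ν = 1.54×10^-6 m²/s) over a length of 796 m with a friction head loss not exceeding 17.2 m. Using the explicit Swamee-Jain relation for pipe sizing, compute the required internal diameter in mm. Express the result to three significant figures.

D ≈ 292 mm

Swamee-Jain (Type III): D = 0.66·[ε^1.25·(LQ²/(gh_f))^4.75 + ν·Q^9.4·(L/(gh_f))^5.2]^0.04
LQ²/(gh_f) = 0.1868; L/(gh_f) = 4.718
Term 1 = ε^1.25·(…)^4.75 = 1.14×10^-10; Term 2 = ν·Q^9.4·(…)^5.2 = 1.26×10^-9
D = 0.66·(1.14×10^-10 + 1.26×10^-9)^0.04 = 0.2918 m = 292 mm
Check: V = 2.98 m/s, Re = 5.64×10^5, f = 0.01319, h_f = 16.2 m ≈ 17.2 m ✓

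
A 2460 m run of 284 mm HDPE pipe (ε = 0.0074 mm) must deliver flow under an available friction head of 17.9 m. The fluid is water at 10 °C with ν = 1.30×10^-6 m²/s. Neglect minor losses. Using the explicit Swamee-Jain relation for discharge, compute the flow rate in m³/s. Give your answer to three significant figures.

Q ≈ 0.107 m³/s

Swamee-Jain (Type II): Q = -0.965·√(gD⁵h_f/L)·ln[ε/(3.7D) + √(3.17ν²L/(gD³h_f))]
√(gD⁵h_f/L) = √(9.81·0.284⁵·17.9/2460) = 0.01148
ε/(3.7D) = 7.04×10^-6; √(3.17ν²L/(gD³h_f)) = 5.72×10^-5
Q = -0.965·0.01148·ln(6.428×10^-5) = 0.1070 m³/s
Check: V = 1.69 m/s, Re = 3.69×10^5, f = 0.01417, h_f = 17.8 m ≈ 17.9 m ✓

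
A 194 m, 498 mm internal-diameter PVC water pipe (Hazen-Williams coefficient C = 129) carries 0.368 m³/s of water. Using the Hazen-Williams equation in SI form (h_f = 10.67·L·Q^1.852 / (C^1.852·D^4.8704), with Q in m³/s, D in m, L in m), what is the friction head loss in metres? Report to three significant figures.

h_f ≈ 1.20 m

h_f = 10.67·194·0.368^1.852 / (129^1.852·0.498^4.8704) = 1.196 m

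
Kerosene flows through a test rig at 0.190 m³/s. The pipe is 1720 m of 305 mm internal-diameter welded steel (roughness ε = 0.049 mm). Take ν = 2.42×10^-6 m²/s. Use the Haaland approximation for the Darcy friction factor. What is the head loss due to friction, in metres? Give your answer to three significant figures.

V = 4Q/(πD²) = 4·0.190/(π·0.305²) = 2.601 m/s
Re = VD/ν = 2.601·0.305/2.42×10^-6 = 3.28×10^5 → turbulent
ε/D = 0.049/305 = 1.61×10^-4
Haaland: f = 0.01558
h_f = f(L/D)V²/(2g) = 0.01558·(1720/0.305)·2.601²/(2·9.81) = 30.29 m

h_f ≈ 30.3 m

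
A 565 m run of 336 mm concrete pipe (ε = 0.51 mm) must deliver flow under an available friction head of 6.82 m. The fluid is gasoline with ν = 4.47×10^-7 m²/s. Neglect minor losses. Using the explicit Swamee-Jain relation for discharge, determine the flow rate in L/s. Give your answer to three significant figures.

Q ≈ 169 L/s

Swamee-Jain (Type II): Q = -0.965·√(gD⁵h_f/L)·ln[ε/(3.7D) + √(3.17ν²L/(gD³h_f))]
√(gD⁵h_f/L) = √(9.81·0.336⁵·6.82/565) = 0.02252
ε/(3.7D) = 4.10×10^-4; √(3.17ν²L/(gD³h_f)) = 1.19×10^-5
Q = -0.965·0.02252·ln(4.221×10^-4) = 0.1689 m³/s
Check: V = 1.90 m/s, Re = 1.43×10^6, f = 0.02202, h_f = 6.84 m ≈ 6.82 m ✓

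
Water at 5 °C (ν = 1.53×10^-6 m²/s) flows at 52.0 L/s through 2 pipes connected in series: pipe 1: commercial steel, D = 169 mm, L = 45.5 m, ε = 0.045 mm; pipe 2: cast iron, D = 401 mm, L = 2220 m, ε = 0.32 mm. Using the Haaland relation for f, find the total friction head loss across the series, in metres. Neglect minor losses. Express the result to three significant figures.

Pipe 1: V = 2.318 m/s, Re = 2.56×10^5, ε/D = 2.66×10^-4, f = 0.01683, h_1 = f(L/D)V²/2g = 1.241 m
Pipe 2: V = 0.4117 m/s, Re = 1.08×10^5, ε/D = 7.98×10^-4, f = 0.02108, h_2 = f(L/D)V²/2g = 1.008 m
Series → Q common, losses add: H = Σh = 2.249 m

H ≈ 2.25 m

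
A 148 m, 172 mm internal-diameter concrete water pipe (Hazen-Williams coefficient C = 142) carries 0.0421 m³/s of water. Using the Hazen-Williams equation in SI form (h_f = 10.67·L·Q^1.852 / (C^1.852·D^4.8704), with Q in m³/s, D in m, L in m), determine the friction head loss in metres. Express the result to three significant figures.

h_f ≈ 2.44 m

h_f = 10.67·148·0.0421^1.852 / (142^1.852·0.172^4.8704) = 2.443 m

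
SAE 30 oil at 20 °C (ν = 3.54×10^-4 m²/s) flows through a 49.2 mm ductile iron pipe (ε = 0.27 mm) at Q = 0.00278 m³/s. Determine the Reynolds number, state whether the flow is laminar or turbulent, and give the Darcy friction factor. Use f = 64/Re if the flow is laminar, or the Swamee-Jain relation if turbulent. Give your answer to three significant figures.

Re ≈ 203; laminar; f = 64/Re ≈ 0.315

V = 4Q/(πD²) = 1.462 m/s
Re = VD/ν = 1.462·0.0492/3.54×10^-4 = 203
Re < 2300 → laminar → f = 64/Re = 0.3149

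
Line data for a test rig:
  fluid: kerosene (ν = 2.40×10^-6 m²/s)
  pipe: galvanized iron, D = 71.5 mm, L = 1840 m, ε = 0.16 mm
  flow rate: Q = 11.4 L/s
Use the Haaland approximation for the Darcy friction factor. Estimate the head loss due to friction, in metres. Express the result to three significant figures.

h_f ≈ 273 m

V = 4Q/(πD²) = 4·0.0114/(π·0.0715²) = 2.839 m/s
Re = VD/ν = 2.839·0.0715/2.40×10^-6 = 8.46×10^4 → turbulent
ε/D = 0.16/71.5 = 0.00224
Haaland: f = 0.02583
h_f = f(L/D)V²/(2g) = 0.02583·(1840/0.0715)·2.839²/(2·9.81) = 273.1 m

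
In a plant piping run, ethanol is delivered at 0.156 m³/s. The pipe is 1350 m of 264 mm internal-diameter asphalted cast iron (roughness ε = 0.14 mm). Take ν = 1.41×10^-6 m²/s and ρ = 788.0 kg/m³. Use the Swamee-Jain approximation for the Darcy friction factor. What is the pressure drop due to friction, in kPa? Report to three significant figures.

V = 4Q/(πD²) = 4·0.156/(π·0.264²) = 2.850 m/s
Re = VD/ν = 2.850·0.264/1.41×10^-6 = 5.34×10^5 → turbulent
ε/D = 0.14/264 = 5.30×10^-4
Swamee-Jain: f = 0.01791
h_f = f(L/D)V²/(2g) = 0.01791·(1350/0.264)·2.850²/(2·9.81) = 37.91 m
Δp = ρg·h_f = 788.0·9.81·37.91 = 293.1 kPa

Δp ≈ 293 kPa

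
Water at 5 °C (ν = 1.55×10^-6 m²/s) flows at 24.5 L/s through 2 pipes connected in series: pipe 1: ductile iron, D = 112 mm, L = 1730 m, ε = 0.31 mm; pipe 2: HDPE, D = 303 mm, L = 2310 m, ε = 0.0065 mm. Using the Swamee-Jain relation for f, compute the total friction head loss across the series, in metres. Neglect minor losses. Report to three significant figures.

H ≈ 130 m

Pipe 1: V = 2.487 m/s, Re = 1.80×10^5, ε/D = 0.00277, f = 0.02656, h_1 = f(L/D)V²/2g = 129.3 m
Pipe 2: V = 0.3398 m/s, Re = 6.64×10^4, ε/D = 2.15×10^-5, f = 0.01960, h_2 = f(L/D)V²/2g = 0.8791 m
Series → Q common, losses add: H = Σh = 130.2 m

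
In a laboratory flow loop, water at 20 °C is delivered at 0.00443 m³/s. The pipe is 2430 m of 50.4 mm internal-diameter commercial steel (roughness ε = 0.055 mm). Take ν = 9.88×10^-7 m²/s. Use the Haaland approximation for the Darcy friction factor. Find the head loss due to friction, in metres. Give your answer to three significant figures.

h_f ≈ 267 m

V = 4Q/(πD²) = 4·0.00443/(π·0.0504²) = 2.221 m/s
Re = VD/ν = 2.221·0.0504/9.88×10^-7 = 1.13×10^5 → turbulent
ε/D = 0.055/50.4 = 0.00109
Haaland: f = 0.02205
h_f = f(L/D)V²/(2g) = 0.02205·(2430/0.0504)·2.221²/(2·9.81) = 267.2 m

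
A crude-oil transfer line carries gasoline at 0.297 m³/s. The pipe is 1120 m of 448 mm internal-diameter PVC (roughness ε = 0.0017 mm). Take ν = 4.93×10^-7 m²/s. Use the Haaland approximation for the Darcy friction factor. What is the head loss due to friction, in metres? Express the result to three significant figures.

h_f ≈ 4.84 m

V = 4Q/(πD²) = 4·0.297/(π·0.448²) = 1.884 m/s
Re = VD/ν = 1.884·0.448/4.93×10^-7 = 1.71×10^6 → turbulent
ε/D = 0.0017/448 = 3.79×10^-6
Haaland: f = 0.01070
h_f = f(L/D)V²/(2g) = 0.01070·(1120/0.448)·1.884²/(2·9.81) = 4.839 m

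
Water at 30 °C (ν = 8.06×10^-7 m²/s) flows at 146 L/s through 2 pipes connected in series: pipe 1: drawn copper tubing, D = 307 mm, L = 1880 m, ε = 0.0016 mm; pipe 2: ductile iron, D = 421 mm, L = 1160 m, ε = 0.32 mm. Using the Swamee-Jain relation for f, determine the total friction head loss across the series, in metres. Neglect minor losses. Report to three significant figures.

Pipe 1: V = 1.972 m/s, Re = 7.51×10^5, ε/D = 5.21×10^-6, f = 0.01230, h_1 = f(L/D)V²/2g = 14.93 m
Pipe 2: V = 1.049 m/s, Re = 5.48×10^5, ε/D = 7.60×10^-4, f = 0.01917, h_2 = f(L/D)V²/2g = 2.961 m
Series → Q common, losses add: H = Σh = 17.89 m

H ≈ 17.9 m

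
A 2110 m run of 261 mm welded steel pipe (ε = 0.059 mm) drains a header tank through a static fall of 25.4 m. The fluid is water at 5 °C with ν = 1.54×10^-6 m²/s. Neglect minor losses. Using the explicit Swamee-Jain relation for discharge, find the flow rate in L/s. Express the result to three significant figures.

Q ≈ 104 L/s

Swamee-Jain (Type II): Q = -0.965·√(gD⁵h_f/L)·ln[ε/(3.7D) + √(3.17ν²L/(gD³h_f))]
√(gD⁵h_f/L) = √(9.81·0.261⁵·25.4/2110) = 0.01196
ε/(3.7D) = 6.11×10^-5; √(3.17ν²L/(gD³h_f)) = 5.98×10^-5
Q = -0.965·0.01196·ln(1.209×10^-4) = 0.1041 m³/s
Check: V = 1.95 m/s, Re = 3.30×10^5, f = 0.01636, h_f = 25.5 m ≈ 25.4 m ✓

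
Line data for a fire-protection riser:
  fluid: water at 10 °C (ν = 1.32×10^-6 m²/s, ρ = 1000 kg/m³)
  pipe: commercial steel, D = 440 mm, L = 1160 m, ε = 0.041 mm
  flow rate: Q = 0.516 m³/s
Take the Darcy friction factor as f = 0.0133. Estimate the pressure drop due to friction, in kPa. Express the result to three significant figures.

Δp ≈ 202 kPa

V = 4Q/(πD²) = 4·0.516/(π·0.440²) = 3.394 m/s
h_f = f(L/D)V²/(2g) = 0.01330·(1160/0.440)·3.394²/(2·9.81) = 20.58 m
Δp = ρg·h_f = 1000·9.81·20.58 = 201.9 kPa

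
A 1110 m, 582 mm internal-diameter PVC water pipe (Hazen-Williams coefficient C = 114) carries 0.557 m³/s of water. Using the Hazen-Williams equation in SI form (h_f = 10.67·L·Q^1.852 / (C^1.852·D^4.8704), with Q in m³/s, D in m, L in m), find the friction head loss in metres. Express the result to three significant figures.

h_f ≈ 8.68 m

h_f = 10.67·1110·0.557^1.852 / (114^1.852·0.582^4.8704) = 8.676 m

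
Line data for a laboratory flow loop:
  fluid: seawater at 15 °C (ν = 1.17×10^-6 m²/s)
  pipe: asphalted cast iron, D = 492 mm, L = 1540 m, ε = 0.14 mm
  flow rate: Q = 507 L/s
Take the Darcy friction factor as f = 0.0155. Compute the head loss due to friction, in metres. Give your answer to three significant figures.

V = 4Q/(πD²) = 4·0.507/(π·0.492²) = 2.667 m/s
h_f = f(L/D)V²/(2g) = 0.01550·(1540/0.492)·2.667²/(2·9.81) = 17.59 m

h_f ≈ 17.6 m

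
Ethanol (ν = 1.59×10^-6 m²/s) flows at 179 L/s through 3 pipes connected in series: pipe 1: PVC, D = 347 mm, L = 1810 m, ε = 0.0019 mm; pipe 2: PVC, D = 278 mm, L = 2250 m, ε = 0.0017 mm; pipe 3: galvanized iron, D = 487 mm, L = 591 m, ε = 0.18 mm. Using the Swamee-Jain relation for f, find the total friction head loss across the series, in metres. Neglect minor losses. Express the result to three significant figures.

H ≈ 61.1 m

Pipe 1: V = 1.893 m/s, Re = 4.13×10^5, ε/D = 5.48×10^-6, f = 0.01363, h_1 = f(L/D)V²/2g = 12.98 m
Pipe 2: V = 2.949 m/s, Re = 5.16×10^5, ε/D = 6.12×10^-6, f = 0.01312, h_2 = f(L/D)V²/2g = 47.07 m
Pipe 3: V = 0.9610 m/s, Re = 2.94×10^5, ε/D = 3.70×10^-4, f = 0.01756, h_3 = f(L/D)V²/2g = 1.003 m
Series → Q common, losses add: H = Σh = 61.05 m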